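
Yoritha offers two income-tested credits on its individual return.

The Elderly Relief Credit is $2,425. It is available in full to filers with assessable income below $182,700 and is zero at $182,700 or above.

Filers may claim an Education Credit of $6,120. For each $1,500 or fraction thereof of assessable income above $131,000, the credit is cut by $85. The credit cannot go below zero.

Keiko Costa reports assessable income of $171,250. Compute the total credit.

$6,250

Elderly Relief Credit: $171,250 is below the $182,700 cutoff, so the full $2,425 applies.
Education Credit: income exceeds $131,000 by $40,250, which is 27 full-or-partial $1,500 increments; reduction = 27 × $85 = $2,295, leaving $3,825.
Total: $2,425 + $3,825 = $6,250.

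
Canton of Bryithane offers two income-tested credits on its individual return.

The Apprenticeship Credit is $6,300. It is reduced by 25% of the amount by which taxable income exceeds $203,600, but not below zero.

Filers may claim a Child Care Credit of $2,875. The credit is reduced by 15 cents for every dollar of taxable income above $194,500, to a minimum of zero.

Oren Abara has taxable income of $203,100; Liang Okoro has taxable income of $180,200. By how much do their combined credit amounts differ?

$1,290

Oren ($203,100): Apprenticeship Credit: $203,100 is at or below the $203,600 threshold, so the full $6,300 applies. Child Care Credit: 15% of the $8,600 excess over $194,500 is $1,290; credit = $2,875 − $1,290 = $1,585. total $6,300 + $1,585 = $7,885
Liang ($180,200): Apprenticeship Credit: $180,200 is at or below the $203,600 threshold, so the full $6,300 applies. Child Care Credit: $180,200 is at or below the $194,500 threshold, so the full $2,875 applies. total $6,300 + $2,875 = $9,175
Difference: |$7,885 − $9,175| = $1,290.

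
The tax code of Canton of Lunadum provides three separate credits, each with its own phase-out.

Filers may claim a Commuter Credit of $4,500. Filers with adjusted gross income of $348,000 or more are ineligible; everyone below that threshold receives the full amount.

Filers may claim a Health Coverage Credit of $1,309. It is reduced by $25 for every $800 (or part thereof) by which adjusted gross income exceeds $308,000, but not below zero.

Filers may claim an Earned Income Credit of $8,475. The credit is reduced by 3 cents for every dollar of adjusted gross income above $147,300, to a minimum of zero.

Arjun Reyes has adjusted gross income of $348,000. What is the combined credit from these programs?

Commuter Credit: $348,000 meets or exceeds the $348,000 cutoff, so the credit is $0.
Health Coverage Credit: income exceeds $308,000 by $40,000, which is 50 full-or-partial $800 increments; reduction = 50 × $25 = $1,250, leaving $59.
Earned Income Credit: 3% of the $200,700 excess over $147,300 is $6,021; credit = $8,475 − $6,021 = $2,454.
Total: $0 + $59 + $2,454 = $2,513.

$2,513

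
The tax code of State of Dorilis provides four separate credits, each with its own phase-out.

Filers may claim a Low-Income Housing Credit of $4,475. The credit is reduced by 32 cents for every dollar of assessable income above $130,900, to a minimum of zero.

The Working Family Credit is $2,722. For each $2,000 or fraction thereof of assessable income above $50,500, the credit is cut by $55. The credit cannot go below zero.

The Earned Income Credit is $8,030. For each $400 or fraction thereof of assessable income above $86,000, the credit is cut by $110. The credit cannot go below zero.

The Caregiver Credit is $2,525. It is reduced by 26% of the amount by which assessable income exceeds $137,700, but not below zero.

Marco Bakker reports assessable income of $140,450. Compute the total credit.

Low-Income Housing Credit: 32% of the $9,550 excess over $130,900 is $3,056; credit = $4,475 − $3,056 = $1,419.
Working Family Credit: income exceeds $50,500 by $89,950, which is 45 full-or-partial $2,000 increments; reduction = 45 × $55 = $2,475, leaving $247.
Earned Income Credit: income exceeds $86,000 by $54,450 → 137 increments × $110 = $15,070 ≥ base, so the credit is $0.
Caregiver Credit: 26% of the $2,750 excess over $137,700 is $715; credit = $2,525 − $715 = $1,810.
Total: $1,419 + $247 + $0 + $1,810 = $3,476.

$3,476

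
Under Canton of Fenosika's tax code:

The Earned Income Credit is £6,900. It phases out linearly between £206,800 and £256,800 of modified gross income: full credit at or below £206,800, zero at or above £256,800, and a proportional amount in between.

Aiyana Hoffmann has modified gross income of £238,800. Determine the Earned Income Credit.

£2,484

Earned Income Credit: £238,800 is £32,000 into a £50,000 phase-out range, leaving 18,000/50,000 of the credit: £6,900 × 18,000/50,000 = £2,484.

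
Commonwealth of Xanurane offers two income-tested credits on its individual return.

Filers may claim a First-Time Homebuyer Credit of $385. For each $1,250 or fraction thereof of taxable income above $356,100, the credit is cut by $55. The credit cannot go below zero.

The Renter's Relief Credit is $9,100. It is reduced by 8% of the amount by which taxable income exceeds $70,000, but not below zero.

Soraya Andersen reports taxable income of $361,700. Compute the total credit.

First-Time Homebuyer Credit: income exceeds $356,100 by $5,600, which is 5 full-or-partial $1,250 increments; reduction = 5 × $55 = $275, leaving $110.
Renter's Relief Credit: 8% of the $291,700 excess over $70,000 is $23,336 ≥ base, so the credit is $0.
Total: $110 + $0 = $110.

$110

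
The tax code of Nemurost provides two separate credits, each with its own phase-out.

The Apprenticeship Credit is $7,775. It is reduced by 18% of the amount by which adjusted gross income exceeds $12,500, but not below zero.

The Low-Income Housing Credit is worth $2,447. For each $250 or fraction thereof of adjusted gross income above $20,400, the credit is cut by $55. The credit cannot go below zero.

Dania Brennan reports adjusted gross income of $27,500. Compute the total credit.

Apprenticeship Credit: 18% of the $15,000 excess over $12,500 is $2,700; credit = $7,775 − $2,700 = $5,075.
Low-Income Housing Credit: income exceeds $20,400 by $7,100, which is 29 full-or-partial $250 increments; reduction = 29 × $55 = $1,595, leaving $852.
Total: $5,075 + $852 = $5,927.

$5,927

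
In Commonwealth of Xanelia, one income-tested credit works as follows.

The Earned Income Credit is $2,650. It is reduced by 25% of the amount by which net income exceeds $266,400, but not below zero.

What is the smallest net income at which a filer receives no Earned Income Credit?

The credit falls by 25% of each dollar above $266,400, so it reaches zero when the excess is $2,650 / 25% = $10,600: income = $266,400 + $10,600 = $277,000.

$277,000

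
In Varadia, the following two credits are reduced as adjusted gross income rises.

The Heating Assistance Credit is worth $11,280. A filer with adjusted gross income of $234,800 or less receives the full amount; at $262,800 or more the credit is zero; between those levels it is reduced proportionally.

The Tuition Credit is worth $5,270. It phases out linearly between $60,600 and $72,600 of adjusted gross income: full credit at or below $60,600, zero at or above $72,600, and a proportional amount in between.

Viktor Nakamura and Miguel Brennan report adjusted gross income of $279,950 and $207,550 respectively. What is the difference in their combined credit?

$11,280

Viktor ($279,950): Heating Assistance Credit: $279,950 is at or above $262,800, so the credit is $0. Tuition Credit: $279,950 is at or above $72,600, so the credit is $0. total $0 + $0 = $0
Miguel ($207,550): Heating Assistance Credit: $207,550 is at or below the $234,800 threshold, so the full $11,280 applies. Tuition Credit: $207,550 is at or above $72,600, so the credit is $0. total $11,280 + $0 = $11,280
Difference: |$0 − $11,280| = $11,280.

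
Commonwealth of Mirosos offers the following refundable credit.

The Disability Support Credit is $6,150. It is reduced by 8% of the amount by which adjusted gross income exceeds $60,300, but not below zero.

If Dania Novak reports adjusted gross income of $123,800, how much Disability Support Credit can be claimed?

$1,070

Disability Support Credit: 8% of the $63,500 excess over $60,300 is $5,080; credit = $6,150 − $5,080 = $1,070.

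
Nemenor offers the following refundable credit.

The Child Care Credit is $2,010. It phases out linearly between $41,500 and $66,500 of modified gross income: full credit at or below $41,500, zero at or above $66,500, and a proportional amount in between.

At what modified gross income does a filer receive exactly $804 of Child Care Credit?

$804 is 804/2,010 of the full $2,010, so 1,206/2,010 of the $25,000 range has been used: income = $41,500 + $25,000 × 1,206/2,010 = $56,500.

$56,500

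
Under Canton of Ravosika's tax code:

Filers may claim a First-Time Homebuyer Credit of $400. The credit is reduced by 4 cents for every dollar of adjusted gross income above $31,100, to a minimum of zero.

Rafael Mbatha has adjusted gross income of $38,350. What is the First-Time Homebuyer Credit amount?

$110

First-Time Homebuyer Credit: 4% of the $7,250 excess over $31,100 is $290; credit = $400 − $290 = $110.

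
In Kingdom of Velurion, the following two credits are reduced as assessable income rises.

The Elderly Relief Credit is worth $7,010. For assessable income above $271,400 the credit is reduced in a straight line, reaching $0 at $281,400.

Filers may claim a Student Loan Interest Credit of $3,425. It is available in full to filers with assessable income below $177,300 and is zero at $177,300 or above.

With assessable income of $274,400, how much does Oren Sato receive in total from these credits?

$4,907

Elderly Relief Credit: $274,400 is $3,000 into a $10,000 phase-out range, leaving 7,000/10,000 of the credit: $7,010 × 7,000/10,000 = $4,907.
Student Loan Interest Credit: $274,400 meets or exceeds the $177,300 cutoff, so the credit is $0.
Total: $4,907 + $0 = $4,907.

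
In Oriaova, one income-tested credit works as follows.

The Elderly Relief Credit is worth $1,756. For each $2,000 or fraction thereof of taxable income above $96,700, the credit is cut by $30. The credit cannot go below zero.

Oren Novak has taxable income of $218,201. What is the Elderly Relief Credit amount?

Elderly Relief Credit: income exceeds $96,700 by $121,501 → 61 increments × $30 = $1,830 ≥ base, so the credit is $0.

$0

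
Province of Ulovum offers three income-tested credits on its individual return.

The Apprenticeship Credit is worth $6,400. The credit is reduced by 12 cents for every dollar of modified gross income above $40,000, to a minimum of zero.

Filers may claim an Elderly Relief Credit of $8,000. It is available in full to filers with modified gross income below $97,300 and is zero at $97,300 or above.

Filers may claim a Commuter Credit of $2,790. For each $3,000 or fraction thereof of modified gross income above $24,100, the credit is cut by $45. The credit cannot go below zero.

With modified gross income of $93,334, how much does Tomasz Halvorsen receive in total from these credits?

Apprenticeship Credit: 12% of the $53,334 excess over $40,000 is $6,400.08 ≥ base, so the credit is $0.
Elderly Relief Credit: $93,334 is below the $97,300 cutoff, so the full $8,000 applies.
Commuter Credit: income exceeds $24,100 by $69,234, which is 24 full-or-partial $3,000 increments; reduction = 24 × $45 = $1,080, leaving $1,710.
Total: $0 + $8,000 + $1,710 = $9,710.

$9,710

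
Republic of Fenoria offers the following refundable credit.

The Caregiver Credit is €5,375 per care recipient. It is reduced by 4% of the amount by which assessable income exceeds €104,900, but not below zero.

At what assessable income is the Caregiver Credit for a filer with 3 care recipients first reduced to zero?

Full credit = 3 × €5,375 = €16,125.
The credit falls by 4% of each euro above €104,900, so it reaches zero when the excess is €16,125 / 4% = €403,125: income = €104,900 + €403,125 = €508,025.

€508,025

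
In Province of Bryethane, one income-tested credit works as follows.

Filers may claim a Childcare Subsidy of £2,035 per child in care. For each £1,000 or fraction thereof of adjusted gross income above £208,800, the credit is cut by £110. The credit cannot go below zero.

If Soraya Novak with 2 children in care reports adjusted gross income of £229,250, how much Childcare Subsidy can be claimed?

Childcare Subsidy: base = 2 × £2,035 = £4,070. income exceeds £208,800 by £20,450, which is 21 full-or-partial £1,000 increments; reduction = 21 × £110 = £2,310, leaving £1,760.

£1,760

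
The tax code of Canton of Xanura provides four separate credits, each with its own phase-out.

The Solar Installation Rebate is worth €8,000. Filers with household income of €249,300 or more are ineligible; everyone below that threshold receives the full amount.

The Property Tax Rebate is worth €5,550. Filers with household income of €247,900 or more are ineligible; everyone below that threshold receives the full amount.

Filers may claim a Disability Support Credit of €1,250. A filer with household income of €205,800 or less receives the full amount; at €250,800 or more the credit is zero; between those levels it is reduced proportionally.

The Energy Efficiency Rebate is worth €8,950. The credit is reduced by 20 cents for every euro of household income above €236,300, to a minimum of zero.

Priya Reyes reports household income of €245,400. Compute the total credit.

€20,830

Solar Installation Rebate: €245,400 is below the €249,300 cutoff, so the full €8,000 applies.
Property Tax Rebate: €245,400 is below the €247,900 cutoff, so the full €5,550 applies.
Disability Support Credit: €245,400 is €39,600 into a €45,000 phase-out range, leaving 5,400/45,000 of the credit: €1,250 × 5,400/45,000 = €150.
Energy Efficiency Rebate: 20% of the €9,100 excess over €236,300 is €1,820; credit = €8,950 − €1,820 = €7,130.
Total: €8,000 + €5,550 + €150 + €7,130 = €20,830.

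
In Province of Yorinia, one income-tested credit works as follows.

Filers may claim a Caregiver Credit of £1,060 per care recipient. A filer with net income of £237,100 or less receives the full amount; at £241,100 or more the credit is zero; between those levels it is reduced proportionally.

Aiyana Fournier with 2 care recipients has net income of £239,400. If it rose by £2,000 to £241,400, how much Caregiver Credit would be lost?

£901

At £239,400 — base = 2 × £1,060 = £2,120. £239,400 is £2,300 into a £4,000 phase-out range, leaving 1,700/4,000 of the credit: £2,120 × 1,700/4,000 = £901.
At £241,400 — base = 2 × £1,060 = £2,120. £241,400 is at or above £241,100, so the credit is £0.
Lost: £901 − £0 = £901.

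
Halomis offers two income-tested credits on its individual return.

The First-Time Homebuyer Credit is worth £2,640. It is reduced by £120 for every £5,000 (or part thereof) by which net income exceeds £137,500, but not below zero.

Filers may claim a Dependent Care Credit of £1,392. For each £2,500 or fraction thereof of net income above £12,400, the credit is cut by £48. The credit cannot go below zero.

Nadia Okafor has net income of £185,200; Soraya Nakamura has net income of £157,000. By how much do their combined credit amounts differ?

£720

Nadia (£185,200): First-Time Homebuyer Credit: income exceeds £137,500 by £47,700, which is 10 full-or-partial £5,000 increments; reduction = 10 × £120 = £1,200, leaving £1,440. Dependent Care Credit: income exceeds £12,400 by £172,800 → 70 increments × £48 = £3,360 ≥ base, so the credit is £0. total £1,440 + £0 = £1,440
Soraya (£157,000): First-Time Homebuyer Credit: income exceeds £137,500 by £19,500, which is 4 full-or-partial £5,000 increments; reduction = 4 × £120 = £480, leaving £2,160. Dependent Care Credit: income exceeds £12,400 by £144,600 → 58 increments × £48 = £2,784 ≥ base, so the credit is £0. total £2,160 + £0 = £2,160
Difference: |£1,440 − £2,160| = £720.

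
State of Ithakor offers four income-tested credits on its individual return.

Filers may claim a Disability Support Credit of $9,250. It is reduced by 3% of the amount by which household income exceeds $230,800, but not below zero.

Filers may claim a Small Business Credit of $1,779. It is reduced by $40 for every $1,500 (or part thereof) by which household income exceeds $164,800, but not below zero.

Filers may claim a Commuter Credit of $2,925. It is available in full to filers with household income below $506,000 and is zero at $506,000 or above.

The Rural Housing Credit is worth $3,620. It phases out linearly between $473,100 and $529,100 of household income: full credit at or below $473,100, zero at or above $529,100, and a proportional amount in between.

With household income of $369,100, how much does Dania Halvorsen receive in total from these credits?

Disability Support Credit: 3% of the $138,300 excess over $230,800 is $4,149; credit = $9,250 − $4,149 = $5,101.
Small Business Credit: income exceeds $164,800 by $204,300 → 137 increments × $40 = $5,480 ≥ base, so the credit is $0.
Commuter Credit: $369,100 is below the $506,000 cutoff, so the full $2,925 applies.
Rural Housing Credit: $369,100 is at or below the $473,100 threshold, so the full $3,620 applies.
Total: $5,101 + $0 + $2,925 + $3,620 = $11,646.

$11,646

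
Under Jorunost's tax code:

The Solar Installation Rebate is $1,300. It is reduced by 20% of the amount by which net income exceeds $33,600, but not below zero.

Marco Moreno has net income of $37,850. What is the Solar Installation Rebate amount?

Solar Installation Rebate: 20% of the $4,250 excess over $33,600 is $850; credit = $1,300 − $850 = $450.

$450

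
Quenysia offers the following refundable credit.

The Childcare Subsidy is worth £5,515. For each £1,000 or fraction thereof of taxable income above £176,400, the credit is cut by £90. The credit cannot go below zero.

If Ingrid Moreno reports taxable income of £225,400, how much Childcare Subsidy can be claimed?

Childcare Subsidy: income exceeds £176,400 by £49,000, which is 49 full-or-partial £1,000 increments; reduction = 49 × £90 = £4,410, leaving £1,105.

£1,105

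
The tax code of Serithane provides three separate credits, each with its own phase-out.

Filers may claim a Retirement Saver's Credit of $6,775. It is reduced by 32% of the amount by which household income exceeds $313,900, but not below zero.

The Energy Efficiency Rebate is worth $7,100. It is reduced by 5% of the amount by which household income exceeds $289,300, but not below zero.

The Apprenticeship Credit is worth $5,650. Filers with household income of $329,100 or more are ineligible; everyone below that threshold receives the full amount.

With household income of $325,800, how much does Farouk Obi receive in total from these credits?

$13,892

Retirement Saver's Credit: 32% of the $11,900 excess over $313,900 is $3,808; credit = $6,775 − $3,808 = $2,967.
Energy Efficiency Rebate: 5% of the $36,500 excess over $289,300 is $1,825; credit = $7,100 − $1,825 = $5,275.
Apprenticeship Credit: $325,800 is below the $329,100 cutoff, so the full $5,650 applies.
Total: $2,967 + $5,275 + $5,650 = $13,892.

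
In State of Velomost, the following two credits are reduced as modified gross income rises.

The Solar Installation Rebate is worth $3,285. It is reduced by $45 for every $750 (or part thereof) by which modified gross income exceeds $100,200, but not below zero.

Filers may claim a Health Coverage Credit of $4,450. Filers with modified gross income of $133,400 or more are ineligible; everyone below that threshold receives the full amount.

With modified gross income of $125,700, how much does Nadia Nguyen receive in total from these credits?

Solar Installation Rebate: income exceeds $100,200 by $25,500, which is 34 full-or-partial $750 increments; reduction = 34 × $45 = $1,530, leaving $1,755.
Health Coverage Credit: $125,700 is below the $133,400 cutoff, so the full $4,450 applies.
Total: $1,755 + $4,450 = $6,205.

$6,205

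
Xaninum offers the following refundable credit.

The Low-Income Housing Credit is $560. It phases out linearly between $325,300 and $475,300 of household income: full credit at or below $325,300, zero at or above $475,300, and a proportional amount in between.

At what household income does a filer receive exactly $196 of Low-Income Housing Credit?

$196 is 196/560 of the full $560, so 364/560 of the $150,000 range has been used: income = $325,300 + $150,000 × 364/560 = $422,800.

$422,800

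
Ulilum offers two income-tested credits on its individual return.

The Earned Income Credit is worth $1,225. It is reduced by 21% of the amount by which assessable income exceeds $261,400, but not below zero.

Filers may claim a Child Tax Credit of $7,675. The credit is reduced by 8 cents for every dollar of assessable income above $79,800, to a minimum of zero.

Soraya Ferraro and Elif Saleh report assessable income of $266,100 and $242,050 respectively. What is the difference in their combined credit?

$987

Soraya ($266,100): Earned Income Credit: 21% of the $4,700 excess over $261,400 is $987; credit = $1,225 − $987 = $238. Child Tax Credit: 8% of the $186,300 excess over $79,800 is $14,904 ≥ base, so the credit is $0. total $238 + $0 = $238
Elif ($242,050): Earned Income Credit: $242,050 is at or below the $261,400 threshold, so the full $1,225 applies. Child Tax Credit: 8% of the $162,250 excess over $79,800 is $12,980 ≥ base, so the credit is $0. total $1,225 + $0 = $1,225
Difference: |$238 − $1,225| = $987.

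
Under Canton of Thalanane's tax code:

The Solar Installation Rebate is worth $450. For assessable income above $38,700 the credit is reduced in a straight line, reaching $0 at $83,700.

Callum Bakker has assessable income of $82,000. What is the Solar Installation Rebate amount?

$17

Solar Installation Rebate: $82,000 is $43,300 into a $45,000 phase-out range, leaving 1,700/45,000 of the credit: $450 × 1,700/45,000 = $17.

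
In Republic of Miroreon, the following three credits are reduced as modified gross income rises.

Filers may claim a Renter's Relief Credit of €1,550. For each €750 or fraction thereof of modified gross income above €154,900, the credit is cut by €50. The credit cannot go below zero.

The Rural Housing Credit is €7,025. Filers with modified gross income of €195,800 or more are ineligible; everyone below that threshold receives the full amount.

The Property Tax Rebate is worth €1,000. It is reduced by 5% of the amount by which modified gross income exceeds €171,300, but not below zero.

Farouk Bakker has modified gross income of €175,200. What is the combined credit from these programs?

€7,980

Renter's Relief Credit: income exceeds €154,900 by €20,300, which is 28 full-or-partial €750 increments; reduction = 28 × €50 = €1,400, leaving €150.
Rural Housing Credit: €175,200 is below the €195,800 cutoff, so the full €7,025 applies.
Property Tax Rebate: 5% of the €3,900 excess over €171,300 is €195; credit = €1,000 − €195 = €805.
Total: €150 + €7,025 + €805 = €7,980.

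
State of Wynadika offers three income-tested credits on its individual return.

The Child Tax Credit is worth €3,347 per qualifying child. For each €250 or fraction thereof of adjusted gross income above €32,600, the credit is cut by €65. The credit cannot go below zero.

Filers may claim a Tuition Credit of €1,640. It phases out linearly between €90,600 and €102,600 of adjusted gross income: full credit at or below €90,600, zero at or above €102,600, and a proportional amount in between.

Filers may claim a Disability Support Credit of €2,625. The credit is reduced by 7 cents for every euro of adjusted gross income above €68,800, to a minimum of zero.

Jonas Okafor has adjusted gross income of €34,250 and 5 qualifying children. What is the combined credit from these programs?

€20,545

Child Tax Credit: base = 5 × €3,347 = €16,735. income exceeds €32,600 by €1,650, which is 7 full-or-partial €250 increments; reduction = 7 × €65 = €455, leaving €16,280.
Tuition Credit: €34,250 is at or below the €90,600 threshold, so the full €1,640 applies.
Disability Support Credit: €34,250 is at or below the €68,800 threshold, so the full €2,625 applies.
Total: €16,280 + €1,640 + €2,625 = €20,545.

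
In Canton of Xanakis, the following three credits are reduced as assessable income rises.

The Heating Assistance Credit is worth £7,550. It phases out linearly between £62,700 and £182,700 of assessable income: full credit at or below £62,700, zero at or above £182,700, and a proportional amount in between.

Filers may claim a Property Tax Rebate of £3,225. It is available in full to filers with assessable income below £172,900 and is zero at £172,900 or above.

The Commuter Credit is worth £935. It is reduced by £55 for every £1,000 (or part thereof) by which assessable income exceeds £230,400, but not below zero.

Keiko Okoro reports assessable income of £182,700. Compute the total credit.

Heating Assistance Credit: £182,700 is at or above £182,700, so the credit is £0.
Property Tax Rebate: £182,700 meets or exceeds the £172,900 cutoff, so the credit is £0.
Commuter Credit: £182,700 is at or below the £230,400 threshold, so the full £935 applies.
Total: £0 + £0 + £935 = £935.

£935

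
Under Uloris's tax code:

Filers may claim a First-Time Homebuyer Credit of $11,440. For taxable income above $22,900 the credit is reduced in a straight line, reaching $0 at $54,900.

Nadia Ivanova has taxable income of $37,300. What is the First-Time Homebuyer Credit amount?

$6,292

First-Time Homebuyer Credit: $37,300 is $14,400 into a $32,000 phase-out range, leaving 17,600/32,000 of the credit: $11,440 × 17,600/32,000 = $6,292.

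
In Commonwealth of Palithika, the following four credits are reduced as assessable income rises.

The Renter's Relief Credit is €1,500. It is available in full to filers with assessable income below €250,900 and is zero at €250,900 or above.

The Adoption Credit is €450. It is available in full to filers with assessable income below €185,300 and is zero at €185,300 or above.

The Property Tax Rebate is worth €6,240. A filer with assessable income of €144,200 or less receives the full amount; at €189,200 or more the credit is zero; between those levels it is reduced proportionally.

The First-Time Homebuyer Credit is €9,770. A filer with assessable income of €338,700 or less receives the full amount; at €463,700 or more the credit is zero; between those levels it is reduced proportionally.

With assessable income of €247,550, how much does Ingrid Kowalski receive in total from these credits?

€11,270

Renter's Relief Credit: €247,550 is below the €250,900 cutoff, so the full €1,500 applies.
Adoption Credit: €247,550 meets or exceeds the €185,300 cutoff, so the credit is €0.
Property Tax Rebate: €247,550 is at or above €189,200, so the credit is €0.
First-Time Homebuyer Credit: €247,550 is at or below the €338,700 threshold, so the full €9,770 applies.
Total: €1,500 + €0 + €0 + €9,770 = €11,270.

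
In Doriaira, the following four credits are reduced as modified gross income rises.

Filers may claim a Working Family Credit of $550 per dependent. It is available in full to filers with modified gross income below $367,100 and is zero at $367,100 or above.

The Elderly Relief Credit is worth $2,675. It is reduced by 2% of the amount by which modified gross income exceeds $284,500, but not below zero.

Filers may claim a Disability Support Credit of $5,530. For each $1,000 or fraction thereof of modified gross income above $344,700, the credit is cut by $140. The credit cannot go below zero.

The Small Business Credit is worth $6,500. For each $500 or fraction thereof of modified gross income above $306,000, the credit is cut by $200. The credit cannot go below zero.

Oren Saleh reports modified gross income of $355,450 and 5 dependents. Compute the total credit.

Working Family Credit: base = 5 × $550 = $2,750. $355,450 is below the $367,100 cutoff, so the full $2,750 applies.
Elderly Relief Credit: 2% of the $70,950 excess over $284,500 is $1,419; credit = $2,675 − $1,419 = $1,256.
Disability Support Credit: income exceeds $344,700 by $10,750, which is 11 full-or-partial $1,000 increments; reduction = 11 × $140 = $1,540, leaving $3,990.
Small Business Credit: income exceeds $306,000 by $49,450 → 99 increments × $200 = $19,800 ≥ base, so the credit is $0.
Total: $2,750 + $1,256 + $3,990 + $0 = $7,996.

$7,996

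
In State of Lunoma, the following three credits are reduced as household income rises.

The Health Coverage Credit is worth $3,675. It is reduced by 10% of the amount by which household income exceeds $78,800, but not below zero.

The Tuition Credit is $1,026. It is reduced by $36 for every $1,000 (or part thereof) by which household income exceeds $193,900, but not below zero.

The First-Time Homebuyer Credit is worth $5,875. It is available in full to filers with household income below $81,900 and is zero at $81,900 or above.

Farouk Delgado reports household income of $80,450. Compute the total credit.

$10,411

Health Coverage Credit: 10% of the $1,650 excess over $78,800 is $165; credit = $3,675 − $165 = $3,510.
Tuition Credit: $80,450 is at or below the $193,900 threshold, so the full $1,026 applies.
First-Time Homebuyer Credit: $80,450 is below the $81,900 cutoff, so the full $5,875 applies.
Total: $3,510 + $1,026 + $5,875 = $10,411.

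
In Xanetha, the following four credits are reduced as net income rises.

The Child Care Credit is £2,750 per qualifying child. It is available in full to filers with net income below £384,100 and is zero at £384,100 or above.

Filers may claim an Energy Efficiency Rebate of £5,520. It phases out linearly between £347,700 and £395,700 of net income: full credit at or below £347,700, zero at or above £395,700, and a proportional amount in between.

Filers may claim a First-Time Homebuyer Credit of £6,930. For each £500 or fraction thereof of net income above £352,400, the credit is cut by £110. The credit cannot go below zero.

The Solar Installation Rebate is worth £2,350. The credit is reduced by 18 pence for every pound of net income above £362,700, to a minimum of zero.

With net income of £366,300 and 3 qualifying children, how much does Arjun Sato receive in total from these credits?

Child Care Credit: base = 3 × £2,750 = £8,250. £366,300 is below the £384,100 cutoff, so the full £8,250 applies.
Energy Efficiency Rebate: £366,300 is £18,600 into a £48,000 phase-out range, leaving 29,400/48,000 of the credit: £5,520 × 29,400/48,000 = £3,381.
First-Time Homebuyer Credit: income exceeds £352,400 by £13,900, which is 28 full-or-partial £500 increments; reduction = 28 × £110 = £3,080, leaving £3,850.
Solar Installation Rebate: 18% of the £3,600 excess over £362,700 is £648; credit = £2,350 − £648 = £1,702.
Total: £8,250 + £3,381 + £3,850 + £1,702 = £17,183.

£17,183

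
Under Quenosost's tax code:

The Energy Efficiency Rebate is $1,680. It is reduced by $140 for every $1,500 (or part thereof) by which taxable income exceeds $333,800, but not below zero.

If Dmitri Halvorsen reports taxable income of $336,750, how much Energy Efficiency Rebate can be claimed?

$1,400

Energy Efficiency Rebate: income exceeds $333,800 by $2,950, which is 2 full-or-partial $1,500 increments; reduction = 2 × $140 = $280, leaving $1,400.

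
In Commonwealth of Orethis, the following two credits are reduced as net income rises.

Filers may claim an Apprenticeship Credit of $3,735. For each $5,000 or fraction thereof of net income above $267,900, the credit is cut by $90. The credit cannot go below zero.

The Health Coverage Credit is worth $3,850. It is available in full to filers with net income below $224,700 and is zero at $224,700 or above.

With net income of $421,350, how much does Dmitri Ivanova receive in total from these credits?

Apprenticeship Credit: income exceeds $267,900 by $153,450, which is 31 full-or-partial $5,000 increments; reduction = 31 × $90 = $2,790, leaving $945.
Health Coverage Credit: $421,350 meets or exceeds the $224,700 cutoff, so the credit is $0.
Total: $945 + $0 = $945.

$945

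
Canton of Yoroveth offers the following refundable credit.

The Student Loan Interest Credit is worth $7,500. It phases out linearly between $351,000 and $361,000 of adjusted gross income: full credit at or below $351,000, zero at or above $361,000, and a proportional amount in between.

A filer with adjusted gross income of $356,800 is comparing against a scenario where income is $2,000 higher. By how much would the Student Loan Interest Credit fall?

$1,500

At $356,800 — $356,800 is $5,800 into a $10,000 phase-out range, leaving 4,200/10,000 of the credit: $7,500 × 4,200/10,000 = $3,150.
At $358,800 — $358,800 is $7,800 into a $10,000 phase-out range, leaving 2,200/10,000 of the credit: $7,500 × 2,200/10,000 = $1,650.
Lost: $3,150 − $1,650 = $1,500.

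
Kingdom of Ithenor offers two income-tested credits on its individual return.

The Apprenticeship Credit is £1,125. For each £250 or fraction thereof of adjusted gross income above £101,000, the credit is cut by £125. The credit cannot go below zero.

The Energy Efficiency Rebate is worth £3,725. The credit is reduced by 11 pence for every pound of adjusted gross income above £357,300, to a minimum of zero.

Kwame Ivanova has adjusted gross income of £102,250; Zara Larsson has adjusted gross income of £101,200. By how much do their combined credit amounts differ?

Kwame (£102,250): Apprenticeship Credit: income exceeds £101,000 by £1,250, which is 5 full-or-partial £250 increments; reduction = 5 × £125 = £625, leaving £500. Energy Efficiency Rebate: £102,250 is at or below the £357,300 threshold, so the full £3,725 applies. total £500 + £3,725 = £4,225
Zara (£101,200): Apprenticeship Credit: income exceeds £101,000 by £200, which is 1 full-or-partial £250 increment; reduction = 1 × £125 = £125, leaving £1,000. Energy Efficiency Rebate: £101,200 is at or below the £357,300 threshold, so the full £3,725 applies. total £1,000 + £3,725 = £4,725
Difference: |£4,225 − £4,725| = £500.

£500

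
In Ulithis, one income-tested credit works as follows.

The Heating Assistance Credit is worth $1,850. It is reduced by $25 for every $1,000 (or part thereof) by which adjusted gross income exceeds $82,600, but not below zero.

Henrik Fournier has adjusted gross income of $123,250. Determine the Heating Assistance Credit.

$825

Heating Assistance Credit: income exceeds $82,600 by $40,650, which is 41 full-or-partial $1,000 increments; reduction = 41 × $25 = $1,025, leaving $825.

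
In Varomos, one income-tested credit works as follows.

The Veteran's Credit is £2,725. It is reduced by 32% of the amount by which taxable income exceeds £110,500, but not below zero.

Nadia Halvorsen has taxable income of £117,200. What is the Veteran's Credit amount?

£581

Veteran's Credit: 32% of the £6,700 excess over £110,500 is £2,144; credit = £2,725 − £2,144 = £581.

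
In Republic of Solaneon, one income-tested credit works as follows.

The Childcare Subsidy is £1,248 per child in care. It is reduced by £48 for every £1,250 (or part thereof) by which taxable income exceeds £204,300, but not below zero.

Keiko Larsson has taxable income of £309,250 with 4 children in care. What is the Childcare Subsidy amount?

£960

Childcare Subsidy: base = 4 × £1,248 = £4,992. income exceeds £204,300 by £104,950, which is 84 full-or-partial £1,250 increments; reduction = 84 × £48 = £4,032, leaving £960.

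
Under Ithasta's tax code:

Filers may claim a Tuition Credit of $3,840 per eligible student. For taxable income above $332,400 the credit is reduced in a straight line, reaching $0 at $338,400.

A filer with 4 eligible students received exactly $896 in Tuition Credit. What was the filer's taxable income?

$338,050

Full credit = 4 × $3,840 = $15,360.
$896 is 896/15,360 of the full $15,360, so 14,464/15,360 of the $6,000 range has been used: income = $332,400 + $6,000 × 14,464/15,360 = $338,050.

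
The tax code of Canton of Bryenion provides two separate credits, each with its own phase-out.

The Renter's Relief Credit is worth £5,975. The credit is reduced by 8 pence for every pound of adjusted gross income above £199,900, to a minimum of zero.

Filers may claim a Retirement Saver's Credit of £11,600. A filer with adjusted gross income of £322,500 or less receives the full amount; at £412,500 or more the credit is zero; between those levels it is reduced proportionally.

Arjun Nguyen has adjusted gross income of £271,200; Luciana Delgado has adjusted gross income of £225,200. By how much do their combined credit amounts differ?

Arjun (£271,200): Renter's Relief Credit: 8% of the £71,300 excess over £199,900 is £5,704; credit = £5,975 − £5,704 = £271. Retirement Saver's Credit: £271,200 is at or below the £322,500 threshold, so the full £11,600 applies. total £271 + £11,600 = £11,871
Luciana (£225,200): Renter's Relief Credit: 8% of the £25,300 excess over £199,900 is £2,024; credit = £5,975 − £2,024 = £3,951. Retirement Saver's Credit: £225,200 is at or below the £322,500 threshold, so the full £11,600 applies. total £3,951 + £11,600 = £15,551
Difference: |£11,871 − £15,551| = £3,680.

£3,680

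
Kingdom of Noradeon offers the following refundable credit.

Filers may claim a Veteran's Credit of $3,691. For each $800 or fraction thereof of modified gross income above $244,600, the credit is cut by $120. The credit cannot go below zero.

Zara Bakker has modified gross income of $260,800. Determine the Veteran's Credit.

$1,171

Veteran's Credit: income exceeds $244,600 by $16,200, which is 21 full-or-partial $800 increments; reduction = 21 × $120 = $2,520, leaving $1,171.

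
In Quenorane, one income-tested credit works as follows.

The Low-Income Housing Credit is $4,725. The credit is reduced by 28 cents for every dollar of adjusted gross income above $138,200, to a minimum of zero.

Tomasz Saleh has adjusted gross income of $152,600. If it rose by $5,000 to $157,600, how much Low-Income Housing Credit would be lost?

$693

At $152,600 — 28% of the $14,400 excess over $138,200 is $4,032; credit = $4,725 − $4,032 = $693.
At $157,600 — 28% of the $19,400 excess over $138,200 is $5,432 ≥ base, so the credit is $0.
Lost: $693 − $0 = $693.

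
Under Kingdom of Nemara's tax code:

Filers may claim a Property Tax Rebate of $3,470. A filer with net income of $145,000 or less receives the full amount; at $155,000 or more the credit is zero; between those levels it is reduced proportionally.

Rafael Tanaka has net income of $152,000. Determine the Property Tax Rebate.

$1,041

Property Tax Rebate: $152,000 is $7,000 into a $10,000 phase-out range, leaving 3,000/10,000 of the credit: $3,470 × 3,000/10,000 = $1,041.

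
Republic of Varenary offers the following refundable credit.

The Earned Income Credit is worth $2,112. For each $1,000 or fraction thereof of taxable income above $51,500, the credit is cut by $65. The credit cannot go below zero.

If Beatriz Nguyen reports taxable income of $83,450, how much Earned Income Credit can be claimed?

$32

Earned Income Credit: income exceeds $51,500 by $31,950, which is 32 full-or-partial $1,000 increments; reduction = 32 × $65 = $2,080, leaving $32.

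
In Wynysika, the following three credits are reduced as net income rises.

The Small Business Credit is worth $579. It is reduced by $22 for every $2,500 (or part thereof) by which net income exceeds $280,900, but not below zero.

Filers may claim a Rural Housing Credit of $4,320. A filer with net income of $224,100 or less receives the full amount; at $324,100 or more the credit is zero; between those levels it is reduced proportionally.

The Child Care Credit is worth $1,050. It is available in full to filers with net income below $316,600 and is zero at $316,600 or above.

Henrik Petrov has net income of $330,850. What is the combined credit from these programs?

Small Business Credit: income exceeds $280,900 by $49,950, which is 20 full-or-partial $2,500 increments; reduction = 20 × $22 = $440, leaving $139.
Rural Housing Credit: $330,850 is at or above $324,100, so the credit is $0.
Child Care Credit: $330,850 meets or exceeds the $316,600 cutoff, so the credit is $0.
Total: $139 + $0 + $0 = $139.

$139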